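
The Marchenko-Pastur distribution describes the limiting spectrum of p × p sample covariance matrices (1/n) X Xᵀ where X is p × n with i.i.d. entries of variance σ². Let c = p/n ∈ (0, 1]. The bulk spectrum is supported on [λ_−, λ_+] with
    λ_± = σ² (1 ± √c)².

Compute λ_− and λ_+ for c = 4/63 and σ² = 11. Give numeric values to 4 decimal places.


c = 4/63 = 0.063492; √c = 0.251976.
λ_− = σ² (1 − √c)² = 11 · (1 − 0.251976)² = 11 · (0.748024)² = 6.154934.
λ_+ = σ² (1 + √c)² = 11 · (1 + 0.251976)² = 11 · (1.251976)² = 17.241892.

Rounded to 4 decimal places: λ_− ≈ 6.1549, λ_+ ≈ 17.2419.


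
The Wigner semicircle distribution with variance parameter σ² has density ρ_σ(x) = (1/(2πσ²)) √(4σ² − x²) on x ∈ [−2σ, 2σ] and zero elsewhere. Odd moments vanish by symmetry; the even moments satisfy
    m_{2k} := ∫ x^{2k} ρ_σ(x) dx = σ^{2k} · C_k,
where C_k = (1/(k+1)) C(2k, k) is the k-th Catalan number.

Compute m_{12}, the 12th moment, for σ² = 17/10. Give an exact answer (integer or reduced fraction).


By the scaled semicircle moment identity, m_{2k} = σ^{2k} · C_k with k = 6.
C_6 = (1/(k+1)) · C(2k, k) = (1/7) · C(12, 6) = (1/7) · 924 = 132.
σ^{2k} = (σ²)^k = (17/10)^6 = 24137569/1000000.

Therefore m_{12} = σ^{12} · C_6 = (24137569/1000000) · 132 = 796539777/250000.


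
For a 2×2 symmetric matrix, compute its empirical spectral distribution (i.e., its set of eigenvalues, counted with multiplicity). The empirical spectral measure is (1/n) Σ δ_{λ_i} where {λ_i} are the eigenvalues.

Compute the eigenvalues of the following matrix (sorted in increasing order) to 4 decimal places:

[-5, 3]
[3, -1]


Since M is real symmetric, both eigenvalues are real; they are the roots of det(λI − M) = λ² − (tr M) λ + det M.
tr M = -5 + (-1) = -6.
det M = (-5)·(-1) − 3² = 5 − 9 = -4.
Characteristic polynomial: λ² + 6λ − 4 = 0.
Discriminant Δ = (tr M)² − 4·det M = 36 − (-16) = 52; √Δ = 7.211103.
λ = (tr M ± √Δ)/2 = (-6 ± 7.211103)/2, giving (tr M − √Δ)/2 = -6.6056 and (tr M + √Δ)/2 = 0.6056.

Eigenvalues sorted in increasing order: [-6.6056, 0.6056].


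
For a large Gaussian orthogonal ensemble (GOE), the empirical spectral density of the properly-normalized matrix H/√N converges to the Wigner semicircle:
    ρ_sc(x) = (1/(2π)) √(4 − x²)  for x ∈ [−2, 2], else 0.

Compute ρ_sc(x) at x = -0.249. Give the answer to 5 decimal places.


ρ_sc(x) = (1/(2π)) √(4 − x²). With x = -0.249:
  4 − x² = 4 − (-0.249)² = 4 − 0.062001 = 3.937999.
  √(4 − x²) = 1.984439.
  1/(2π) = 0.159155.
  ρ_sc(-0.249) = 0.159155 · 1.984439 = 0.315833.

Rounded to 5 decimal places: ρ_sc(-0.249) ≈ 0.31583.


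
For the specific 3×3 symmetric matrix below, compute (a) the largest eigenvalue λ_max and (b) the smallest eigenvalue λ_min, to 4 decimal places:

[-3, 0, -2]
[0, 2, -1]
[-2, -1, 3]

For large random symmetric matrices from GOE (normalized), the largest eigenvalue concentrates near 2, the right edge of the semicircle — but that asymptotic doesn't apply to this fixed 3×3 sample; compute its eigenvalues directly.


Since M is real symmetric, all three eigenvalues are real; they are the roots of det(λI − M) = λ³ − (tr M) λ² + s λ − det M, where s is the sum of the principal 2×2 minors.
tr M = -3 + 2 + 3 = 2.
s = ((-3)·2 − 0²) + ((-3)·3 − (-2)²) + (2·3 − (-1)²) = -6 + (-13) + 5 = -14.
det M (expand along row 1) = (-3)·5 − 0·(-2) + (-2)·4 = -23.
Characteristic polynomial: λ³ − 2λ² − 14λ + 23 = 0.
Substitute λ = y + (tr M)/3 = y + 0.666667 to remove the quadratic term: y³ + p·y + q = 0 with p = s − (tr M)²/3 = -15.333333 and q = −2(tr M)³/27 + (tr M)·s/3 − det M = 13.074074.
Three real roots ⇒ use the trigonometric (Viète) form: r = 2√(−p/3) = 4.521553, φ = arccos(3q/(p·r)) = arccos(-0.565728) = 2.172113 rad.
y_k = r·cos(φ/3 − 2πk/3) for k = 0, 1, 2 gives y = 3.387264, 0.900238, -4.287503.
λ_k = y_k + 0.666667 gives λ = 4.0539, 1.5669, -3.6208 (check: the sum is 2.0000 = tr M).

Hence λ_max = 4.0539 and λ_min = -3.6208.


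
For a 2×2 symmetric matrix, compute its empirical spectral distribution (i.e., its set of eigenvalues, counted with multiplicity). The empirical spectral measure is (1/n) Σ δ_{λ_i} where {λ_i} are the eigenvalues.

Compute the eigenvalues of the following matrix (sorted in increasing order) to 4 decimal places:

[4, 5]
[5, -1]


Since M is real symmetric, both eigenvalues are real; they are the roots of det(λI − M) = λ² − (tr M) λ + det M.
tr M = 4 + (-1) = 3.
det M = 4·(-1) − 5² = -4 − 25 = -29.
Characteristic polynomial: λ² − 3λ − 29 = 0.
Discriminant Δ = (tr M)² − 4·det M = 9 − (-116) = 125; √Δ = 11.180340.
λ = (tr M ± √Δ)/2 = (3 ± 11.180340)/2, giving (tr M − √Δ)/2 = -4.0902 and (tr M + √Δ)/2 = 7.0902.

Eigenvalues sorted in increasing order: [-4.0902, 7.0902].


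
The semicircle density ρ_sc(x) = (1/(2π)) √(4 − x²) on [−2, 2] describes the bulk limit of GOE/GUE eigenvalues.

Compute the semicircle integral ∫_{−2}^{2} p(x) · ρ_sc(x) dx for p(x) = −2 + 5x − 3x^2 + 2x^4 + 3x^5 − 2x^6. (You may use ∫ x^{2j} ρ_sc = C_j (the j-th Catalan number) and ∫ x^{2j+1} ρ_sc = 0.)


Write p(x) = Σ a_i x^i, split into monomials and integrate each against ρ_sc separately.
Using ∫ x^{2j} ρ_sc = C_j = (1/(j+1)) C(2j, j) (Catalan numbers) and ∫ x^{2j+1} ρ_sc = 0 (odd monomials vanish by symmetry):
  i = 0 (even): a_0 · C_{0} = -2 · 1 = -2
  i = 1 (odd): ∫ x^1 ρ_sc = 0 (vanishes)
  i = 2 (even): a_2 · C_{1} = -3 · 1 = -3
  i = 4 (even): a_4 · C_{2} = 2 · 2 = 4
  i = 5 (odd): ∫ x^5 ρ_sc = 0 (vanishes)
  i = 6 (even): a_6 · C_{3} = -2 · 5 = -10

Summing the contributions: ∫_{−2}^{2} p(x) ρ_sc(x) dx = (-2) + (-3) + 4 + (-10) = -11.


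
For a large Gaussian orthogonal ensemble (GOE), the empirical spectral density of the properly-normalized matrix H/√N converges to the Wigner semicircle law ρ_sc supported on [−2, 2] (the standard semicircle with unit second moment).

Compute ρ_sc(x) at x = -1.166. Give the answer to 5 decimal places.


ρ_sc(x) = (1/(2π)) √(4 − x²). With x = -1.166:
  4 − x² = 4 − (-1.166)² = 4 − 1.359556 = 2.640444.
  √(4 − x²) = 1.624944.
  1/(2π) = 0.159155.
  ρ_sc(-1.166) = 0.159155 · 1.624944 = 0.258618.

Rounded to 5 decimal places: ρ_sc(-1.166) ≈ 0.25862.


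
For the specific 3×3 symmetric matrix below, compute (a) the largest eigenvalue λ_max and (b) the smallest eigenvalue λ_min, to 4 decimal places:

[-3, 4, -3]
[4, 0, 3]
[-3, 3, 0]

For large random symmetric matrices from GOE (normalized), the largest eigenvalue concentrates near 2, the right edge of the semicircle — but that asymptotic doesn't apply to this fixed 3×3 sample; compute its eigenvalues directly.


Since M is real symmetric, all three eigenvalues are real; they are the roots of det(λI − M) = λ³ − (tr M) λ² + s λ − det M, where s is the sum of the principal 2×2 minors.
tr M = -3 + 0 + 0 = -3.
s = ((-3)·0 − 4²) + ((-3)·0 − (-3)²) + (0·0 − 3²) = -16 + (-9) + (-9) = -34.
det M (expand along row 1) = (-3)·(-9) − 4·9 + (-3)·12 = -45.
Characteristic polynomial: λ³ + 3λ² − 34λ + 45 = 0.
Substitute λ = y + (tr M)/3 = y − 1.000000 to remove the quadratic term: y³ + p·y + q = 0 with p = s − (tr M)²/3 = -37.000000 and q = −2(tr M)³/27 + (tr M)·s/3 − det M = 81.000000.
Three real roots ⇒ use the trigonometric (Viète) form: r = 2√(−p/3) = 7.023769, φ = arccos(3q/(p·r)) = arccos(-0.935049) = 2.779193 rad.
y_k = r·cos(φ/3 − 2πk/3) for k = 0, 1, 2 gives y = 4.219303, 2.753281, -6.972584.
λ_k = y_k − 1.000000 gives λ = 3.2193, 1.7533, -7.9726 (check: the sum is -3.0000 = tr M).

Hence λ_max = 3.2193 and λ_min = -7.9726.


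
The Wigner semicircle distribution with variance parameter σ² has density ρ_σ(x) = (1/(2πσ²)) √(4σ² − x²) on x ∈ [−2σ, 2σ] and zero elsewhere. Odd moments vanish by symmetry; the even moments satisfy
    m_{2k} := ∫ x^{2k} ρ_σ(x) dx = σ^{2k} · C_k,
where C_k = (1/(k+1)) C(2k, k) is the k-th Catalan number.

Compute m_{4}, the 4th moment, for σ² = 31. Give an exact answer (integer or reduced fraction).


By the scaled semicircle moment identity, m_{2k} = σ^{2k} · C_k with k = 2.
C_2 = (1/(k+1)) · C(2k, k) = (1/3) · C(4, 2) = (1/3) · 6 = 2.
σ^{2k} = (σ²)^k = (31)^2 = 961.

Therefore m_{4} = σ^{4} · C_2 = 961 · 2 = 1922.


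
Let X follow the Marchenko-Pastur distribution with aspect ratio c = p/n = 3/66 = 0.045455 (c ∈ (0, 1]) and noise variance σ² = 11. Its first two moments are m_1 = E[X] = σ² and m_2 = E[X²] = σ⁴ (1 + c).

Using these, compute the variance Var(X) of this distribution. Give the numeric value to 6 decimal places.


m_1 = E[X] = σ² = 11, so m_1² = 121.
m_2 = E[X²] = σ⁴ (1 + c) = 121 · (1 + 0.045455) = 121 · 1.045455 = 126.500000.
(Note m_2 − m_1² simplifies to c · σ⁴ = 0.045455 · 121.)

Var(X) = m_2 − m_1² = 126.500000 − 121 = 5.500000.


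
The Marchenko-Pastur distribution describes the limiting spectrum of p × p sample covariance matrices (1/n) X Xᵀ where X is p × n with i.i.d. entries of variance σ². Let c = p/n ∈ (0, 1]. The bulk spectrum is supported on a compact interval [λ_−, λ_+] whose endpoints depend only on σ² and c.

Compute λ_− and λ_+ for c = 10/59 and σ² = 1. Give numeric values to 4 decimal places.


c = 10/59 = 0.169492; √c = 0.411693.
λ_− = σ² (1 − √c)² = 1 · (1 − 0.411693)² = 1 · (0.588307)² = 0.346105.
λ_+ = σ² (1 + √c)² = 1 · (1 + 0.411693)² = 1 · (1.411693)² = 1.992878.

Rounded to 4 decimal places: λ_− ≈ 0.3461, λ_+ ≈ 1.9929.


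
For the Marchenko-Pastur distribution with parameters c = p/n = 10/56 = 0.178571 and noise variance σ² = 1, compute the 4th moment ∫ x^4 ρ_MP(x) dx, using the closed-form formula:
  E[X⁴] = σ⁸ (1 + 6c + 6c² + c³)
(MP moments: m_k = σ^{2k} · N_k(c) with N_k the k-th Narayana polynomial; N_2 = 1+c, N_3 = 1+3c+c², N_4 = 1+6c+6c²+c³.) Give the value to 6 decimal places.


E[X⁴] = σ⁸ (1 + 6c + 6c² + c³) (fourth MP moment). With σ² = 1 (so σ⁸ = 1) and c = 10/56 = 0.178571: E[X⁴] = 1 · (1 + 6·0.178571 + 6·(0.178571)² + (0.178571)³) = 1 · 2.268449.

So E[X^4] = 2.268449.


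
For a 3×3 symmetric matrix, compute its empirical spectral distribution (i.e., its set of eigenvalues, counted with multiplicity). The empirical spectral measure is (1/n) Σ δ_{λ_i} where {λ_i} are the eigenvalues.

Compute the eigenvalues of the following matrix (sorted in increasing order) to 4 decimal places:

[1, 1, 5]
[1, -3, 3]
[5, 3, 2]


Since M is real symmetric, all three eigenvalues are real; they are the roots of det(λI − M) = λ³ − (tr M) λ² + s λ − det M, where s is the sum of the principal 2×2 minors.
tr M = 1 + (-3) + 2 = 0.
s = (1·(-3) − 1²) + (1·2 − 5²) + ((-3)·2 − 3²) = -4 + (-23) + (-15) = -42.
det M (expand along row 1) = 1·(-15) − 1·(-13) + 5·18 = 88.
Characteristic polynomial: λ³ − 42λ − 88 = 0.
Substitute λ = y + (tr M)/3 = y + 0.000000 to remove the quadratic term: y³ + p·y + q = 0 with p = s − (tr M)²/3 = -42.000000 and q = −2(tr M)³/27 + (tr M)·s/3 − det M = -88.000000.
Three real roots ⇒ use the trigonometric (Viète) form: r = 2√(−p/3) = 7.483315, φ = arccos(3q/(p·r)) = arccos(0.839964) = 0.573580 rad.
y_k = r·cos(φ/3 − 2πk/3) for k = 0, 1, 2 gives y = 7.346955, -2.441939, -4.905016.
λ_k = y_k + 0.000000 gives λ = 7.3470, -2.4419, -4.9050 (check: the sum is 0.0000 = tr M).

Eigenvalues sorted in increasing order: [-4.9050, -2.4419, 7.3470].


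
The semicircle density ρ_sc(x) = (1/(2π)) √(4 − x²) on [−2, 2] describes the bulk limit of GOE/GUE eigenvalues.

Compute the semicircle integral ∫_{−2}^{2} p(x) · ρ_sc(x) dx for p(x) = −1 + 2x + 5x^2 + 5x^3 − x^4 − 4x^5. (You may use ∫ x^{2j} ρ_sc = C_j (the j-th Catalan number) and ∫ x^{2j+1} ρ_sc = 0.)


Write p(x) = Σ a_i x^i, split into monomials and integrate each against ρ_sc separately.
Using ∫ x^{2j} ρ_sc = C_j = (1/(j+1)) C(2j, j) (Catalan numbers) and ∫ x^{2j+1} ρ_sc = 0 (odd monomials vanish by symmetry):
  i = 0 (even): a_0 · C_{0} = -1 · 1 = -1
  i = 1 (odd): ∫ x^1 ρ_sc = 0 (vanishes)
  i = 2 (even): a_2 · C_{1} = 5 · 1 = 5
  i = 3 (odd): ∫ x^3 ρ_sc = 0 (vanishes)
  i = 4 (even): a_4 · C_{2} = -1 · 2 = -2
  i = 5 (odd): ∫ x^5 ρ_sc = 0 (vanishes)

Summing the contributions: ∫_{−2}^{2} p(x) ρ_sc(x) dx = (-1) + 5 + (-2) = 2.


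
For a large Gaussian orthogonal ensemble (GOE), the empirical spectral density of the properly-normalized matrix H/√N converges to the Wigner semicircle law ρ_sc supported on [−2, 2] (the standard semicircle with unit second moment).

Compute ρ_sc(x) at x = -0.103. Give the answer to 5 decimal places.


ρ_sc(x) = (1/(2π)) √(4 − x²). With x = -0.103:
  4 − x² = 4 − (-0.103)² = 4 − 0.010609 = 3.989391.
  √(4 − x²) = 1.997346.
  1/(2π) = 0.159155.
  ρ_sc(-0.103) = 0.159155 · 1.997346 = 0.317887.

Rounded to 5 decimal places: ρ_sc(-0.103) ≈ 0.31789.


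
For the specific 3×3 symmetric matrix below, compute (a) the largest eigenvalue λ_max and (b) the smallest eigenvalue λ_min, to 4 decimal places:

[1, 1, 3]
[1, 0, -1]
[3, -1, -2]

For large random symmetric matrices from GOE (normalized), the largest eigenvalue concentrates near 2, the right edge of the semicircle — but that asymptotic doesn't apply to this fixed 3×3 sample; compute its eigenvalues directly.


Since M is real symmetric, all three eigenvalues are real; they are the roots of det(λI − M) = λ³ − (tr M) λ² + s λ − det M, where s is the sum of the principal 2×2 minors.
tr M = 1 + 0 + (-2) = -1.
s = (1·0 − 1²) + (1·(-2) − 3²) + (0·(-2) − (-1)²) = -1 + (-11) + (-1) = -13.
det M (expand along row 1) = 1·(-1) − 1·1 + 3·(-1) = -5.
Characteristic polynomial: λ³ + λ² − 13λ + 5 = 0.
Substitute λ = y + (tr M)/3 = y − 0.333333 to remove the quadratic term: y³ + p·y + q = 0 with p = s − (tr M)²/3 = -13.333333 and q = −2(tr M)³/27 + (tr M)·s/3 − det M = 9.407407.
Three real roots ⇒ use the trigonometric (Viète) form: r = 2√(−p/3) = 4.216370, φ = arccos(3q/(p·r)) = arccos(-0.502012) = 2.096719 rad.
y_k = r·cos(φ/3 − 2πk/3) for k = 0, 1, 2 gives y = 3.227826, 0.735382, -3.963208.
λ_k = y_k − 0.333333 gives λ = 2.8945, 0.4020, -4.2965 (check: the sum is -1.0000 = tr M).

Hence λ_max = 2.8945 and λ_min = -4.2965.


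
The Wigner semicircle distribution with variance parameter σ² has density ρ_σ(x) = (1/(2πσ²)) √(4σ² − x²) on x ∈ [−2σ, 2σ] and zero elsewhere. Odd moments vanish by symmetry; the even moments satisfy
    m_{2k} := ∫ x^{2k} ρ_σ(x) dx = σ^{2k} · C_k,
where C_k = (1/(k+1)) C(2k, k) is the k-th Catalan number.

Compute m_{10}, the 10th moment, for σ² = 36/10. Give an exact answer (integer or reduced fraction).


By the scaled semicircle moment identity, m_{2k} = σ^{2k} · C_k with k = 5.
C_5 = (1/(k+1)) · C(2k, k) = (1/6) · C(10, 5) = (1/6) · 252 = 42.
σ^{2k} = (σ²)^k = (36/10)^5 = 1889568/3125.

Therefore m_{10} = σ^{10} · C_5 = (1889568/3125) · 42 = 79361856/3125.


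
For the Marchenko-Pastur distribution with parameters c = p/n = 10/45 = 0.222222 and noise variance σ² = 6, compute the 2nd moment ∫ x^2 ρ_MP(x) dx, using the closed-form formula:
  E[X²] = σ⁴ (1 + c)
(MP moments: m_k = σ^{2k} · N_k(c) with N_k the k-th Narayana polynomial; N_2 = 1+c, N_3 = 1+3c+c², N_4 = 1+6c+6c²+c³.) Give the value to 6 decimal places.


E[X²] = σ⁴ (1 + c) (second MP moment). With σ² = 6 (so σ⁴ = 36) and c = 10/45 = 0.222222: E[X²] = 36 · (1 + 0.222222) = 36 · 1.222222.

So E[X^2] = 44.000000.


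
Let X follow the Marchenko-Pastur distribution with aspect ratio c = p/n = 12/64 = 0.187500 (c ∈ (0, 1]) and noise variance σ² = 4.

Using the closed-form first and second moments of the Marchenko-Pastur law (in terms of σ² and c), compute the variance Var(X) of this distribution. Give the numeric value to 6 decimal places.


Recall the MP moments m_1 = E[X] = σ² and m_2 = E[X²] = σ⁴ (1 + c).
m_1 = E[X] = σ² = 4, so m_1² = 16.
m_2 = E[X²] = σ⁴ (1 + c) = 16 · (1 + 0.187500) = 16 · 1.187500 = 19.000000.
(Note m_2 − m_1² simplifies to c · σ⁴ = 0.187500 · 16.)

Var(X) = m_2 − m_1² = 19.000000 − 16 = 3.000000.


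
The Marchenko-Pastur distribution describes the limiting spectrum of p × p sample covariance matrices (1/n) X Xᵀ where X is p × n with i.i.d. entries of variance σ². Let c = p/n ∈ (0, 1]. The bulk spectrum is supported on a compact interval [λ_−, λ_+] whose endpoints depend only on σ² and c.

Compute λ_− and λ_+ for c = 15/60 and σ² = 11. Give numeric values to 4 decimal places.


c = 15/60 = 0.250000; √c = 0.500000.
λ_− = σ² (1 − √c)² = 11 · (1 − 0.500000)² = 11 · (0.500000)² = 2.750000.
λ_+ = σ² (1 + √c)² = 11 · (1 + 0.500000)² = 11 · (1.500000)² = 24.750000.

Rounded to 4 decimal places: λ_− ≈ 2.7500, λ_+ ≈ 24.7500.


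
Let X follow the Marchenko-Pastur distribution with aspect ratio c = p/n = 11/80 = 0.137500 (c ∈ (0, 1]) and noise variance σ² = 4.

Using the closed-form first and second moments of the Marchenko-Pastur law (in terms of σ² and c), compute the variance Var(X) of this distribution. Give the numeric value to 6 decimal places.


Recall the MP moments m_1 = E[X] = σ² and m_2 = E[X²] = σ⁴ (1 + c).
m_1 = E[X] = σ² = 4, so m_1² = 16.
m_2 = E[X²] = σ⁴ (1 + c) = 16 · (1 + 0.137500) = 16 · 1.137500 = 18.200000.
(Note m_2 − m_1² simplifies to c · σ⁴ = 0.137500 · 16.)

Var(X) = m_2 − m_1² = 18.200000 − 16 = 2.200000.


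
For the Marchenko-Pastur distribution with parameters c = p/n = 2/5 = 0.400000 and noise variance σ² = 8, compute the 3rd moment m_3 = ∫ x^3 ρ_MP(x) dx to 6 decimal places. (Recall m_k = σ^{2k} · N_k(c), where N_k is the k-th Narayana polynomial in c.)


E[X³] = σ⁶ (1 + 3c + c²) (third MP moment). With σ² = 8 (so σ⁶ = 512) and c = 2/5 = 0.400000: E[X³] = 512 · (1 + 3·0.400000 + (0.400000)²) = 512 · 2.360000.

So E[X^3] = 1208.320000.


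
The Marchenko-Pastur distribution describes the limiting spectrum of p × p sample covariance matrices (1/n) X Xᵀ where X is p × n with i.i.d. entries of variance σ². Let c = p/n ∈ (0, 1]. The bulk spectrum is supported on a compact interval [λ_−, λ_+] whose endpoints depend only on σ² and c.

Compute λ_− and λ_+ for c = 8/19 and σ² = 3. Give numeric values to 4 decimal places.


c = 8/19 = 0.421053; √c = 0.648886.
λ_− = σ² (1 − √c)² = 3 · (1 − 0.648886)² = 3 · (0.351114)² = 0.369844.
λ_+ = σ² (1 + √c)² = 3 · (1 + 0.648886)² = 3 · (1.648886)² = 8.156472.

Rounded to 4 decimal places: λ_− ≈ 0.3698, λ_+ ≈ 8.1565.


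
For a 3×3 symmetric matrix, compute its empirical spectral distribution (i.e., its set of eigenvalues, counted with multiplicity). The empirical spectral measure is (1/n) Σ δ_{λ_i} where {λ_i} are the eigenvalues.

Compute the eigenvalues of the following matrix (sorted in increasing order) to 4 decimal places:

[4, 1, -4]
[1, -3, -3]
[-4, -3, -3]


Since M is real symmetric, all three eigenvalues are real; they are the roots of det(λI − M) = λ³ − (tr M) λ² + s λ − det M, where s is the sum of the principal 2×2 minors.
tr M = 4 + (-3) + (-3) = -2.
s = (4·(-3) − 1²) + (4·(-3) − (-4)²) + ((-3)·(-3) − (-3)²) = -13 + (-28) + 0 = -41.
det M (expand along row 1) = 4·0 − 1·(-15) + (-4)·(-15) = 75.
Characteristic polynomial: λ³ + 2λ² − 41λ − 75 = 0.
Substitute λ = y + (tr M)/3 = y − 0.666667 to remove the quadratic term: y³ + p·y + q = 0 with p = s − (tr M)²/3 = -42.333333 and q = −2(tr M)³/27 + (tr M)·s/3 − det M = -47.074074.
Three real roots ⇒ use the trigonometric (Viète) form: r = 2√(−p/3) = 7.512952, φ = arccos(3q/(p·r)) = arccos(0.444028) = 1.110708 rad.
y_k = r·cos(φ/3 − 2πk/3) for k = 0, 1, 2 gives y = 7.003889, -1.147697, -5.856193.
λ_k = y_k − 0.666667 gives λ = 6.3372, -1.8144, -6.5229 (check: the sum is -2.0000 = tr M).

Eigenvalues sorted in increasing order: [-6.5229, -1.8144, 6.3372].


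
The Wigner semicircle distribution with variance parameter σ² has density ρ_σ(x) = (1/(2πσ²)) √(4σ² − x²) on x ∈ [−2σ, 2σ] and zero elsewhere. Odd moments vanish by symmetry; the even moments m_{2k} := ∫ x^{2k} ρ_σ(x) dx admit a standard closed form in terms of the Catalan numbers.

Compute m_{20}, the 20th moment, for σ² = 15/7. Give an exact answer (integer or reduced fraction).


By the scaled semicircle moment identity, m_{2k} = σ^{2k} · C_k with k = 10.
C_10 = (1/(k+1)) · C(2k, k) = (1/11) · C(20, 10) = (1/11) · 184756 = 16796.
σ^{2k} = (σ²)^k = (15/7)^10 = 576650390625/282475249.

Therefore m_{20} = σ^{20} · C_10 = (576650390625/282475249) · 16796 = 9685419960937500/282475249.


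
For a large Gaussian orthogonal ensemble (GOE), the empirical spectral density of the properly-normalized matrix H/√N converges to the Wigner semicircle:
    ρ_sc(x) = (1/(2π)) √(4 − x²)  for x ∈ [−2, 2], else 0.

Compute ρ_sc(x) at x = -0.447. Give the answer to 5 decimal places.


ρ_sc(x) = (1/(2π)) √(4 − x²). With x = -0.447:
  4 − x² = 4 − (-0.447)² = 4 − 0.199809 = 3.800191.
  √(4 − x²) = 1.949408.
  1/(2π) = 0.159155.
  ρ_sc(-0.447) = 0.159155 · 1.949408 = 0.310258.

Rounded to 5 decimal places: ρ_sc(-0.447) ≈ 0.31026.


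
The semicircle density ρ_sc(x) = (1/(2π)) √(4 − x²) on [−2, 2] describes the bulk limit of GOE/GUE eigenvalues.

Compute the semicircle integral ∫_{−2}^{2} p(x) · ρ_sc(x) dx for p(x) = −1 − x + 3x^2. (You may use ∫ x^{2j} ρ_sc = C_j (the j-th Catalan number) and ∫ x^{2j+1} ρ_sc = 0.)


Write p(x) = Σ a_i x^i, split into monomials and integrate each against ρ_sc separately.
Using ∫ x^{2j} ρ_sc = C_j = (1/(j+1)) C(2j, j) (Catalan numbers) and ∫ x^{2j+1} ρ_sc = 0 (odd monomials vanish by symmetry):
  i = 0 (even): a_0 · C_{0} = -1 · 1 = -1
  i = 1 (odd): ∫ x^1 ρ_sc = 0 (vanishes)
  i = 2 (even): a_2 · C_{1} = 3 · 1 = 3

Summing the contributions: ∫_{−2}^{2} p(x) ρ_sc(x) dx = (-1) + 3 = 2.


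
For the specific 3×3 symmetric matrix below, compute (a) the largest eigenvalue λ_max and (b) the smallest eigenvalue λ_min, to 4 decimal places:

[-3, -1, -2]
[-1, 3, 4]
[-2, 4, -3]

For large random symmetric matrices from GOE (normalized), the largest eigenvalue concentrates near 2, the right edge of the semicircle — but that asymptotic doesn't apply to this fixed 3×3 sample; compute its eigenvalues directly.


Since M is real symmetric, all three eigenvalues are real; they are the roots of det(λI − M) = λ³ − (tr M) λ² + s λ − det M, where s is the sum of the principal 2×2 minors.
tr M = -3 + 3 + (-3) = -3.
s = ((-3)·3 − (-1)²) + ((-3)·(-3) − (-2)²) + (3·(-3) − 4²) = -10 + 5 + (-25) = -30.
det M (expand along row 1) = (-3)·(-25) − (-1)·11 + (-2)·2 = 82.
Characteristic polynomial: λ³ + 3λ² − 30λ − 82 = 0.
Substitute λ = y + (tr M)/3 = y − 1.000000 to remove the quadratic term: y³ + p·y + q = 0 with p = s − (tr M)²/3 = -33.000000 and q = −2(tr M)³/27 + (tr M)·s/3 − det M = -50.000000.
Three real roots ⇒ use the trigonometric (Viète) form: r = 2√(−p/3) = 6.633250, φ = arccos(3q/(p·r)) = arccos(0.685253) = 0.815845 rad.
y_k = r·cos(φ/3 − 2πk/3) for k = 0, 1, 2 gives y = 6.389473, -1.651697, -4.737777.
λ_k = y_k − 1.000000 gives λ = 5.3895, -2.6517, -5.7378 (check: the sum is -3.0000 = tr M).

Hence λ_max = 5.3895 and λ_min = -5.7378.


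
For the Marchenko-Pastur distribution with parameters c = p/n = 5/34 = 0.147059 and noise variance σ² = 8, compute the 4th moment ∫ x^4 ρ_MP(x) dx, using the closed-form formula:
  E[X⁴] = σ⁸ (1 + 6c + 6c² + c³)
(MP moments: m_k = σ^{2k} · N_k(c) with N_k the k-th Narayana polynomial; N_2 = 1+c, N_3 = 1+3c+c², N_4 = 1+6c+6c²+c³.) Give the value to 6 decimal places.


E[X⁴] = σ⁸ (1 + 6c + 6c² + c³) (fourth MP moment). With σ² = 8 (so σ⁸ = 4096) and c = 5/34 = 0.147059: E[X⁴] = 4096 · (1 + 6·0.147059 + 6·(0.147059)² + (0.147059)³) = 4096 · 2.015291.

So E[X^4] = 8254.632200.


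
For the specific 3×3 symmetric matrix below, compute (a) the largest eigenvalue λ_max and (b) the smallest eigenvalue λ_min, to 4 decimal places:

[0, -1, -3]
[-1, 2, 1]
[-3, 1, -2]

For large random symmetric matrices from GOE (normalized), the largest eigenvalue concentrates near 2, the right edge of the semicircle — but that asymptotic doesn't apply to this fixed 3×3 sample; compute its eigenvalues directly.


Since M is real symmetric, all three eigenvalues are real; they are the roots of det(λI − M) = λ³ − (tr M) λ² + s λ − det M, where s is the sum of the principal 2×2 minors.
tr M = 0 + 2 + (-2) = 0.
s = (0·2 − (-1)²) + (0·(-2) − (-3)²) + (2·(-2) − 1²) = -1 + (-9) + (-5) = -15.
det M (expand along row 1) = 0·(-5) − (-1)·5 + (-3)·5 = -10.
Characteristic polynomial: λ³ − 15λ + 10 = 0.
Substitute λ = y + (tr M)/3 = y + 0.000000 to remove the quadratic term: y³ + p·y + q = 0 with p = s − (tr M)²/3 = -15.000000 and q = −2(tr M)³/27 + (tr M)·s/3 − det M = 10.000000.
Three real roots ⇒ use the trigonometric (Viète) form: r = 2√(−p/3) = 4.472136, φ = arccos(3q/(p·r)) = arccos(-0.447214) = 2.034444 rad.
y_k = r·cos(φ/3 − 2πk/3) for k = 0, 1, 2 gives y = 3.482613, 0.688417, -4.171030.
λ_k = y_k + 0.000000 gives λ = 3.4826, 0.6884, -4.1710 (check: the sum is 0.0000 = tr M).

Hence λ_max = 3.4826 and λ_min = -4.1710.


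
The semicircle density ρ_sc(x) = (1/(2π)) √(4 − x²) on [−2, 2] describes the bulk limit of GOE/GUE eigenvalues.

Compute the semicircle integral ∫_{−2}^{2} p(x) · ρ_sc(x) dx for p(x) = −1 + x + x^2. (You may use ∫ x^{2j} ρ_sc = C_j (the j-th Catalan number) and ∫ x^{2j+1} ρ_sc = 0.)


Write p(x) = Σ a_i x^i, split into monomials and integrate each against ρ_sc separately.
Using ∫ x^{2j} ρ_sc = C_j = (1/(j+1)) C(2j, j) (Catalan numbers) and ∫ x^{2j+1} ρ_sc = 0 (odd monomials vanish by symmetry):
  i = 0 (even): a_0 · C_{0} = -1 · 1 = -1
  i = 1 (odd): ∫ x^1 ρ_sc = 0 (vanishes)
  i = 2 (even): a_2 · C_{1} = 1 · 1 = 1

Summing the contributions: ∫_{−2}^{2} p(x) ρ_sc(x) dx = (-1) + 1 = 0.


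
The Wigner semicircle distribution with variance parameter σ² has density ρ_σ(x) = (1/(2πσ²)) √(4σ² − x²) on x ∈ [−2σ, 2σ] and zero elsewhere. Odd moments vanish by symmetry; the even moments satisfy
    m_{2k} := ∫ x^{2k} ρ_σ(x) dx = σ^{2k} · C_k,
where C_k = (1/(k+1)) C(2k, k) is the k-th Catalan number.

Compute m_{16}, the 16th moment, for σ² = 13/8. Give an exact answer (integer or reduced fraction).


By the scaled semicircle moment identity, m_{2k} = σ^{2k} · C_k with k = 8.
C_8 = (1/(k+1)) · C(2k, k) = (1/9) · C(16, 8) = (1/9) · 12870 = 1430.
σ^{2k} = (σ²)^k = (13/8)^8 = 815730721/16777216.

Therefore m_{16} = σ^{16} · C_8 = (815730721/16777216) · 1430 = 583247465515/8388608.


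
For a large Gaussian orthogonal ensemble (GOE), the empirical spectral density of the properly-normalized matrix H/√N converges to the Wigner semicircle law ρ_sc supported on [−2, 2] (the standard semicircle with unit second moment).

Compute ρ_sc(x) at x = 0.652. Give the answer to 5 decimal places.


ρ_sc(x) = (1/(2π)) √(4 − x²). With x = 0.652:
  4 − x² = 4 − (0.652)² = 4 − 0.425104 = 3.574896.
  √(4 − x²) = 1.890740.
  1/(2π) = 0.159155.
  ρ_sc(0.652) = 0.159155 · 1.890740 = 0.300921.

Rounded to 5 decimal places: ρ_sc(0.652) ≈ 0.30092.


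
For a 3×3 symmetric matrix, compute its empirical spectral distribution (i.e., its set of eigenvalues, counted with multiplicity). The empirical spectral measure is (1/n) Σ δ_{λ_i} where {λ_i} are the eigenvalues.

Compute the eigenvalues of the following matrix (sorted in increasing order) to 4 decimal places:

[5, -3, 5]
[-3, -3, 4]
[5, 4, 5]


Since M is real symmetric, all three eigenvalues are real; they are the roots of det(λI − M) = λ³ − (tr M) λ² + s λ − det M, where s is the sum of the principal 2×2 minors.
tr M = 5 + (-3) + 5 = 7.
s = (5·(-3) − (-3)²) + (5·5 − 5²) + ((-3)·5 − 4²) = -24 + 0 + (-31) = -55.
det M (expand along row 1) = 5·(-31) − (-3)·(-35) + 5·3 = -245.
Characteristic polynomial: λ³ − 7λ² − 55λ + 245 = 0.
Substitute λ = y + (tr M)/3 = y + 2.333333 to remove the quadratic term: y³ + p·y + q = 0 with p = s − (tr M)²/3 = -71.333333 and q = −2(tr M)³/27 + (tr M)·s/3 − det M = 91.259259.
Three real roots ⇒ use the trigonometric (Viète) form: r = 2√(−p/3) = 9.752493, φ = arccos(3q/(p·r)) = arccos(-0.393541) = 1.975277 rad.
y_k = r·cos(φ/3 − 2πk/3) for k = 0, 1, 2 gives y = 7.713798, 1.310917, -9.024715.
λ_k = y_k + 2.333333 gives λ = 10.0471, 3.6443, -6.6914 (check: the sum is 7.0000 = tr M).

Eigenvalues sorted in increasing order: [-6.6914, 3.6443, 10.0471].


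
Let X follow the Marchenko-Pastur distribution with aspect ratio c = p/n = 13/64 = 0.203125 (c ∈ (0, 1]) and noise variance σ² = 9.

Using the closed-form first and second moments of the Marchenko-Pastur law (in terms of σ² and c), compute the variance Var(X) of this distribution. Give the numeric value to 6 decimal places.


Recall the MP moments m_1 = E[X] = σ² and m_2 = E[X²] = σ⁴ (1 + c).
m_1 = E[X] = σ² = 9, so m_1² = 81.
m_2 = E[X²] = σ⁴ (1 + c) = 81 · (1 + 0.203125) = 81 · 1.203125 = 97.453125.
(Note m_2 − m_1² simplifies to c · σ⁴ = 0.203125 · 81.)

Var(X) = m_2 − m_1² = 97.453125 − 81 = 16.453125.


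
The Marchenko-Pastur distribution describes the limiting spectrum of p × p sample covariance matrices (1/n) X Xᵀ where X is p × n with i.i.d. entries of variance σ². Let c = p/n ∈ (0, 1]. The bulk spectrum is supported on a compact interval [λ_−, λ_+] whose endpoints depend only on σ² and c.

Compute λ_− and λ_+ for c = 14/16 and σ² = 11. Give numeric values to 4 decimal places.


c = 14/16 = 0.875000; √c = 0.935414.
λ_− = σ² (1 − √c)² = 11 · (1 − 0.935414)² = 11 · (0.064586)² = 0.045884.
λ_+ = σ² (1 + √c)² = 11 · (1 + 0.935414)² = 11 · (1.935414)² = 41.204116.

Rounded to 4 decimal places: λ_− ≈ 0.0459, λ_+ ≈ 41.2041.


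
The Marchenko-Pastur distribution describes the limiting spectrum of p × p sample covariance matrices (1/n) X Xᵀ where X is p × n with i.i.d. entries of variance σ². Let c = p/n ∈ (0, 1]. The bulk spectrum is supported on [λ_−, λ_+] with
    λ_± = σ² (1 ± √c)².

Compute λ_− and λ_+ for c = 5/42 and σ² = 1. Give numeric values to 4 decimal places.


c = 5/42 = 0.119048; √c = 0.345033.
λ_− = σ² (1 − √c)² = 1 · (1 − 0.345033)² = 1 · (0.654967)² = 0.428982.
λ_+ = σ² (1 + √c)² = 1 · (1 + 0.345033)² = 1 · (1.345033)² = 1.809113.

Rounded to 4 decimal places: λ_− ≈ 0.4290, λ_+ ≈ 1.8091.


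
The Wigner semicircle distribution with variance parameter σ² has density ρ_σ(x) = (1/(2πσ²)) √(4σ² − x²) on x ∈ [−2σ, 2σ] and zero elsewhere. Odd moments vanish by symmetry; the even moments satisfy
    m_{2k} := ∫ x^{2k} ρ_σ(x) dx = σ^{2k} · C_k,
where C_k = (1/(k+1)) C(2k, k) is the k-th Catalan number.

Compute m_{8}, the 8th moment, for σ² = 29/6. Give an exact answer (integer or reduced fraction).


By the scaled semicircle moment identity, m_{2k} = σ^{2k} · C_k with k = 4.
C_4 = (1/(k+1)) · C(2k, k) = (1/5) · C(8, 4) = (1/5) · 70 = 14.
σ^{2k} = (σ²)^k = (29/6)^4 = 707281/1296.

Therefore m_{8} = σ^{8} · C_4 = (707281/1296) · 14 = 4950967/648.


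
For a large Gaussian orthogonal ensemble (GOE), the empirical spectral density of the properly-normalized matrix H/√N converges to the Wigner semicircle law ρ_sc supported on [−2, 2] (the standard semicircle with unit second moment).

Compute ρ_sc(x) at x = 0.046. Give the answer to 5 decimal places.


ρ_sc(x) = (1/(2π)) √(4 − x²). With x = 0.046:
  4 − x² = 4 − (0.046)² = 4 − 0.002116 = 3.997884.
  √(4 − x²) = 1.999471.
  1/(2π) = 0.159155.
  ρ_sc(0.046) = 0.159155 · 1.999471 = 0.318226.

Rounded to 5 decimal places: ρ_sc(0.046) ≈ 0.31823.


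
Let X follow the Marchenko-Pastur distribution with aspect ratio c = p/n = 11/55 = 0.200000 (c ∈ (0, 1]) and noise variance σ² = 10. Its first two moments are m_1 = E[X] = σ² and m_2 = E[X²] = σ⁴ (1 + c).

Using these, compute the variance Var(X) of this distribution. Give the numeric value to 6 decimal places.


m_1 = E[X] = σ² = 10, so m_1² = 100.
m_2 = E[X²] = σ⁴ (1 + c) = 100 · (1 + 0.200000) = 100 · 1.200000 = 120.000000.
(Note m_2 − m_1² simplifies to c · σ⁴ = 0.200000 · 100.)

Var(X) = m_2 − m_1² = 120.000000 − 100 = 20.000000.


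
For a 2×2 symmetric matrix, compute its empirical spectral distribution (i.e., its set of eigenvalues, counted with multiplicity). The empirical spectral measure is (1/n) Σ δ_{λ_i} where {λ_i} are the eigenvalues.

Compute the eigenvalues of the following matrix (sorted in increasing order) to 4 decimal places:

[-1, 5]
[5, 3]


Since M is real symmetric, both eigenvalues are real; they are the roots of det(λI − M) = λ² − (tr M) λ + det M.
tr M = -1 + 3 = 2.
det M = (-1)·3 − 5² = -3 − 25 = -28.
Characteristic polynomial: λ² − 2λ − 28 = 0.
Discriminant Δ = (tr M)² − 4·det M = 4 − (-112) = 116; √Δ = 10.770330.
λ = (tr M ± √Δ)/2 = (2 ± 10.770330)/2, giving (tr M − √Δ)/2 = -4.3852 and (tr M + √Δ)/2 = 6.3852.

Eigenvalues sorted in increasing order: [-4.3852, 6.3852].


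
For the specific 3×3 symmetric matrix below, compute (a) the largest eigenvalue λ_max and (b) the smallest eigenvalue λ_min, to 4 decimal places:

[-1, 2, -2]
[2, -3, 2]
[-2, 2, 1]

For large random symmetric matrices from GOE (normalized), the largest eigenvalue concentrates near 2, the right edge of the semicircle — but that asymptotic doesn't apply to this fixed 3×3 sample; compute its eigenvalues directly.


Since M is real symmetric, all three eigenvalues are real; they are the roots of det(λI − M) = λ³ − (tr M) λ² + s λ − det M, where s is the sum of the principal 2×2 minors.
tr M = -1 + (-3) + 1 = -3.
s = ((-1)·(-3) − 2²) + ((-1)·1 − (-2)²) + ((-3)·1 − 2²) = -1 + (-5) + (-7) = -13.
det M (expand along row 1) = (-1)·(-7) − 2·6 + (-2)·(-2) = -1.
Characteristic polynomial: λ³ + 3λ² − 13λ + 1 = 0.
Substitute λ = y + (tr M)/3 = y − 1.000000 to remove the quadratic term: y³ + p·y + q = 0 with p = s − (tr M)²/3 = -16.000000 and q = −2(tr M)³/27 + (tr M)·s/3 − det M = 16.000000.
Three real roots ⇒ use the trigonometric (Viète) form: r = 2√(−p/3) = 4.618802, φ = arccos(3q/(p·r)) = arccos(-0.649519) = 2.277748 rad.
y_k = r·cos(φ/3 − 2πk/3) for k = 0, 1, 2 gives y = 3.350262, 1.078378, -4.428639.
λ_k = y_k − 1.000000 gives λ = 2.3503, 0.0784, -5.4286 (check: the sum is -3.0000 = tr M).

Hence λ_max = 2.3503 and λ_min = -5.4286.


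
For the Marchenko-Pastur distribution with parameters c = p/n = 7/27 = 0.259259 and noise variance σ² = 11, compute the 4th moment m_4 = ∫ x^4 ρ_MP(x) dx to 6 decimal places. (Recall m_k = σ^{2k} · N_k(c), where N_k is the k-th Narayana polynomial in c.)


E[X⁴] = σ⁸ (1 + 6c + 6c² + c³) (fourth MP moment). With σ² = 11 (so σ⁸ = 14641) and c = 7/27 = 0.259259: E[X⁴] = 14641 · (1 + 6·0.259259 + 6·(0.259259)² + (0.259259)³) = 14641 · 2.976274.

So E[X^4] = 43575.626785.


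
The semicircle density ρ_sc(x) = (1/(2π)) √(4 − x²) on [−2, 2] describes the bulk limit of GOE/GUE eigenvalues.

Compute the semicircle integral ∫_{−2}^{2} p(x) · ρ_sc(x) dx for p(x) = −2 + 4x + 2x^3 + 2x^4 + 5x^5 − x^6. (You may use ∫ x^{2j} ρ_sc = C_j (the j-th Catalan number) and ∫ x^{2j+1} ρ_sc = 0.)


Write p(x) = Σ a_i x^i, split into monomials and integrate each against ρ_sc separately.
Using ∫ x^{2j} ρ_sc = C_j = (1/(j+1)) C(2j, j) (Catalan numbers) and ∫ x^{2j+1} ρ_sc = 0 (odd monomials vanish by symmetry):
  i = 0 (even): a_0 · C_{0} = -2 · 1 = -2
  i = 1 (odd): ∫ x^1 ρ_sc = 0 (vanishes)
  i = 3 (odd): ∫ x^3 ρ_sc = 0 (vanishes)
  i = 4 (even): a_4 · C_{2} = 2 · 2 = 4
  i = 5 (odd): ∫ x^5 ρ_sc = 0 (vanishes)
  i = 6 (even): a_6 · C_{3} = -1 · 5 = -5

Summing the contributions: ∫_{−2}^{2} p(x) ρ_sc(x) dx = (-2) + 4 + (-5) = -3.


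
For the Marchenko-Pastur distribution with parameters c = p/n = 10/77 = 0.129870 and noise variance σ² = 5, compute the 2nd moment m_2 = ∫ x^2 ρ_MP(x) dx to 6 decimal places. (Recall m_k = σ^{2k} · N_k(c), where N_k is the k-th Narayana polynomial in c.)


E[X²] = σ⁴ (1 + c) (second MP moment). With σ² = 5 (so σ⁴ = 25) and c = 10/77 = 0.129870: E[X²] = 25 · (1 + 0.129870) = 25 · 1.129870.

So E[X^2] = 28.246753.


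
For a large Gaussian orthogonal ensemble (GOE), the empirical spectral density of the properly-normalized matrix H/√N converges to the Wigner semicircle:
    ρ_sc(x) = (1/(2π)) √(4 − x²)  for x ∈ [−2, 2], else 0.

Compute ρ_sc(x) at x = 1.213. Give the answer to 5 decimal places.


ρ_sc(x) = (1/(2π)) √(4 − x²). With x = 1.213:
  4 − x² = 4 − (1.213)² = 4 − 1.471369 = 2.528631.
  √(4 − x²) = 1.590167.
  1/(2π) = 0.159155.
  ρ_sc(1.213) = 0.159155 · 1.590167 = 0.253083.

Rounded to 5 decimal places: ρ_sc(1.213) ≈ 0.25308.


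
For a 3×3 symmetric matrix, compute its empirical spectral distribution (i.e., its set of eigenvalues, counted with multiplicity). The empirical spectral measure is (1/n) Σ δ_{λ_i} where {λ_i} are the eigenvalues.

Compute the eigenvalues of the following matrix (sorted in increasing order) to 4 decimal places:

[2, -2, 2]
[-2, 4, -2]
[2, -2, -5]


Since M is real symmetric, all three eigenvalues are real; they are the roots of det(λI − M) = λ³ − (tr M) λ² + s λ − det M, where s is the sum of the principal 2×2 minors.
tr M = 2 + 4 + (-5) = 1.
s = (2·4 − (-2)²) + (2·(-5) − 2²) + (4·(-5) − (-2)²) = 4 + (-14) + (-24) = -34.
det M (expand along row 1) = 2·(-24) − (-2)·14 + 2·(-4) = -28.
Characteristic polynomial: λ³ − λ² − 34λ + 28 = 0.
Substitute λ = y + (tr M)/3 = y + 0.333333 to remove the quadratic term: y³ + p·y + q = 0 with p = s − (tr M)²/3 = -34.333333 and q = −2(tr M)³/27 + (tr M)·s/3 − det M = 16.592593.
Three real roots ⇒ use the trigonometric (Viète) form: r = 2√(−p/3) = 6.765928, φ = arccos(3q/(p·r)) = arccos(-0.214285) = 1.786756 rad.
y_k = r·cos(φ/3 − 2πk/3) for k = 0, 1, 2 gives y = 5.600972, 0.486636, -6.087608.
λ_k = y_k + 0.333333 gives λ = 5.9343, 0.8200, -5.7543 (check: the sum is 1.0000 = tr M).

Eigenvalues sorted in increasing order: [-5.7543, 0.8200, 5.9343].


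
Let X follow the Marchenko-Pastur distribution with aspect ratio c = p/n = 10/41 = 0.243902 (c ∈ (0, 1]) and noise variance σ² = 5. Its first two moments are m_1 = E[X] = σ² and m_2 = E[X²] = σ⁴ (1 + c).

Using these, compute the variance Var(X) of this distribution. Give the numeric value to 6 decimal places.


m_1 = E[X] = σ² = 5, so m_1² = 25.
m_2 = E[X²] = σ⁴ (1 + c) = 25 · (1 + 0.243902) = 25 · 1.243902 = 31.097561.
(Note m_2 − m_1² simplifies to c · σ⁴ = 0.243902 · 25.)

Var(X) = m_2 − m_1² = 31.097561 − 25 = 6.097561.


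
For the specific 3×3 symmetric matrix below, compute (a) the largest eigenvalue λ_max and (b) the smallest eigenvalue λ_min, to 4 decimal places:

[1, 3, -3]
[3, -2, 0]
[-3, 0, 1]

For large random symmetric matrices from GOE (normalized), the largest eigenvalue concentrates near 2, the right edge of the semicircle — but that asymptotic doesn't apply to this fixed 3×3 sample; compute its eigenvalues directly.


Since M is real symmetric, all three eigenvalues are real; they are the roots of det(λI − M) = λ³ − (tr M) λ² + s λ − det M, where s is the sum of the principal 2×2 minors.
tr M = 1 + (-2) + 1 = 0.
s = (1·(-2) − 3²) + (1·1 − (-3)²) + ((-2)·1 − 0²) = -11 + (-8) + (-2) = -21.
det M (expand along row 1) = 1·(-2) − 3·3 + (-3)·(-6) = 7.
Characteristic polynomial: λ³ − 21λ − 7 = 0.
Substitute λ = y + (tr M)/3 = y + 0.000000 to remove the quadratic term: y³ + p·y + q = 0 with p = s − (tr M)²/3 = -21.000000 and q = −2(tr M)³/27 + (tr M)·s/3 − det M = -7.000000.
Three real roots ⇒ use the trigonometric (Viète) form: r = 2√(−p/3) = 5.291503, φ = arccos(3q/(p·r)) = arccos(0.188982) = 1.380671 rad.
y_k = r·cos(φ/3 − 2πk/3) for k = 0, 1, 2 gives y = 4.740939, -0.335126, -4.405813.
λ_k = y_k + 0.000000 gives λ = 4.7409, -0.3351, -4.4058 (check: the sum is 0.0000 = tr M).

Hence λ_max = 4.7409 and λ_min = -4.4058.
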